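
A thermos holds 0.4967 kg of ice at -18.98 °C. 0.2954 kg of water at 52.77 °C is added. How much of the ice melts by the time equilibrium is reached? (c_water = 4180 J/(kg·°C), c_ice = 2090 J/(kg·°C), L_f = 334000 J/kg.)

m_melted ≈ 0.136 kg

Heat available from the water dropping to 0 °C: 0.2954·4180·52.77 = 65159 J.
Of that, 0.4967·2090·18.98 = 19703 J goes to bring the ice to 0 °C, leaving 45456 J.
Fully melting the ice requires m_ice L_f = 0.4967·334000 = 165898 J.
That's not enough to melt it all — equilibrium is at 0 °C with ice remaining.
m_melted·334000 = 45456  ⇒  m_melted ≈ 0.1361 kg.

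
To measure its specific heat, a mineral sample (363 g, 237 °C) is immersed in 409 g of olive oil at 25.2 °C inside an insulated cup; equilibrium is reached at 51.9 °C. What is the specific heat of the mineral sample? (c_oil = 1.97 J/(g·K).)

c ≈ 0.32 J/(g·K)

m_s c (T_s − T_f) = m_oil c_oil (T_f − T_0):
363×c×(237 − 51.9) = 409×1.97×(51.9 − 25.2)
67191 c = 21513  ⇒  c ≈ 0.3202 J/(g·K)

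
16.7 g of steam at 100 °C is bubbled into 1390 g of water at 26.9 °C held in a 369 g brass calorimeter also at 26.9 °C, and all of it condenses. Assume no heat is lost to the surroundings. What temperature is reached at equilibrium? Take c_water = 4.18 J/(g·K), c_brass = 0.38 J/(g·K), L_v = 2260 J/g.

T_f ≈ 34.0 °C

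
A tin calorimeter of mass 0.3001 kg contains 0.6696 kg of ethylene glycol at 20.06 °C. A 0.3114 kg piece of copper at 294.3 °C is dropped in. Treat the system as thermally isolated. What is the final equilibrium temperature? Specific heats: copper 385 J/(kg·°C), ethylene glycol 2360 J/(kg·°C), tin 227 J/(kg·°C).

T_f ≈ 38.7 °C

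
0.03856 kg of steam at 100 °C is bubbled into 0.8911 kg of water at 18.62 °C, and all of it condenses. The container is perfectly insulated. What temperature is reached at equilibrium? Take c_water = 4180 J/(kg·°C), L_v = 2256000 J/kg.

Sum of m c ΔT and latent-heat terms is zero:
latent heat released on condensation: 0.03856×2256000 = 86991; condensate cools 100→T: 0.03856×4180×(T − 100) = 161.18(T − 100); original water: 3724.8(T − 18.62)
3886 T = 86991 + 16118 + 69356 = 172465
T ≈ 44.38 °C, under the boiling point, so the assumption holds.

T_f ≈ 44.4 °C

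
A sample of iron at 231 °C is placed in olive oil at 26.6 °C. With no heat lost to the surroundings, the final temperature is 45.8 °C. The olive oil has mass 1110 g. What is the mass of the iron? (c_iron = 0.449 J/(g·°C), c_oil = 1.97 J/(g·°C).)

m ≈ 505 g

Taking heat into each body as positive, Σ m c ΔT = 0:
m×0.449×(45.8 − 231) + 1110×1.97×(45.8 − 26.6) = 0
-83.15 m = -41985
m = -41985/-83.15 ≈ 504.9 g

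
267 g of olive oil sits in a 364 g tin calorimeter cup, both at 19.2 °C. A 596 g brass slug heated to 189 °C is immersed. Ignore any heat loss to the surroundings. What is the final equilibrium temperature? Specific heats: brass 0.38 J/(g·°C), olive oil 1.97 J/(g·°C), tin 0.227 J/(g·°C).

T_f is the heat-capacity-weighted average of the initial temperatures:
T_f = (226.48·189 + 525.99·19.2 + 82.63·19.2) / (226.48 + 525.99 + 82.63)
    = 54490 / 835.1 ≈ 65.25 °C

T_f ≈ 65.3 °C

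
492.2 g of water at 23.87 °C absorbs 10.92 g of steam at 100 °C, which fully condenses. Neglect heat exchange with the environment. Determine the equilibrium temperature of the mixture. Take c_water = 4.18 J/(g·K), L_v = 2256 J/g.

T_f ≈ 37.2 °C

Energy balance with sensible and latent terms:
steam→water at 100 °C releases m L_v = 10.92·2256 = 24636
  condensed water 100 °C→T: 45.65(T − 100)
  water warms: 492.2·4.18·(T − 23.87) = 2057.4(T − 23.87)
2103 T = 24636 + 4564.6 + 49110 = 78310
T ≈ 37.24 °C — below 100 °C, confirming all the steam condensed.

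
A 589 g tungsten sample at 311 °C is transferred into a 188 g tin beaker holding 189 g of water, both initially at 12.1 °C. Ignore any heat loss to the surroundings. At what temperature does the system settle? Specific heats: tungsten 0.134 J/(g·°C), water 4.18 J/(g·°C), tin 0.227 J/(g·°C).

T_f ≈ 38.0 °C

Net heat exchanged in the isolated system is zero:
589×0.134×(T − 311) + 189×4.18×(T − 12.1) + 188×0.227×(T − 12.1) = 0
911.62 T = 34622
T = 34622 / 911.62 = 38 °C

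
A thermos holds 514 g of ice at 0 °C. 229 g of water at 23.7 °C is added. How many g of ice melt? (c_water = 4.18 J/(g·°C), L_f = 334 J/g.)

m_melted ≈ 67.9 g

Cooling the water to 0 °C releases 229×4.18×23.7 = 22686 J.
To melt every bit of ice: 514×334 = 171676 J.
22686 J < 171676 J, so only part of the ice melts and the system sits at 0 °C.
m_melt = 22686 / L_f = 67.92 g.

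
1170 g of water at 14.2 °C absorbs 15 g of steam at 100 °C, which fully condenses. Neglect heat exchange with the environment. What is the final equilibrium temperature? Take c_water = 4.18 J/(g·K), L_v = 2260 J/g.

T_f ≈ 22.1 °C

Energy conservation, ΣQ = 0:
latent heat released on condensation: 15·2260 = 33900
  condensed water 100 °C→T: 62.7(T − 100)
  original water: 4890.6(T − 14.2)
4953.3 T = 33900 + 6270 + 69447 = 109617
T ≈ 22.13 °C — below 100 °C, confirming all the steam condensed.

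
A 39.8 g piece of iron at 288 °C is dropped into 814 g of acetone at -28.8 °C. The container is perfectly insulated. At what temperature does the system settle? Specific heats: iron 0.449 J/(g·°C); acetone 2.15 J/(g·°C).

T_f ≈ -25.6 °C

Heat gained plus heat lost sum to zero:
39.8×0.449×(T − 288) + 814×2.15×(T − (-28.8)) = 0
(17.87 + 1750.1) T = 17.87×288 + 1750.1×(-28.8)
T = -45256 / 1768 = -25.6 °C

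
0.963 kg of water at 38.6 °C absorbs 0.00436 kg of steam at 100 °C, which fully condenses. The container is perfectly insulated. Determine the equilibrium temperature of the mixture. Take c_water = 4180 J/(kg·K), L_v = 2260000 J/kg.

T_f ≈ 41.3 °C

Taking heat into each body as positive, Σ m c ΔT = 0:
steam→water at 100 °C releases m L_v = 0.00436·2260000 = 9853.6; condensate cools 100→T: 0.00436·4180·(T − 100) = 18.22(T − 100); original water: 4025.3(T − 38.6)
4043.6 T = 9853.6 + 1822.5 + 155378 = 167054
T ≈ 41.31 °C (< 100 °C, so full condensation is consistent).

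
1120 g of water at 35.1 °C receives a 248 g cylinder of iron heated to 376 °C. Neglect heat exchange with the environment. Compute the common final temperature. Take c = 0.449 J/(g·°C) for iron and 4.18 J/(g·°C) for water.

T_f ≈ 43.0 °C

Conservation of energy gives ΣQ = 0:
248×0.449×(T − 376) + 1120×4.18×(T − 35.1) = 0
111.35(T − 376) + 4681.6(T − 35.1) = 0
(111.35 + 4681.6) T = 111.35×376 + 4681.6×35.1
T ≈ 43.02 °C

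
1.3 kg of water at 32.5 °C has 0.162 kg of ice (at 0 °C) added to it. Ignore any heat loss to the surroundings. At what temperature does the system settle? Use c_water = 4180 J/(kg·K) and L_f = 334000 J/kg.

T_f ≈ 20.0 °C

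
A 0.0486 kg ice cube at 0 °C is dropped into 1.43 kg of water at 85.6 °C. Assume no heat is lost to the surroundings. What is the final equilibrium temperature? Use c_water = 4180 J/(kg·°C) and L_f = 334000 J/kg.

Energy conservation, ΣQ = 0:
fusion: m_ice L_f = 0.0486·334000 = 16232; warm the meltwater: 203.15 T; water cools: 1.43·4180·(T − 85.6) = 5977.4(T − 85.6)
6180.5 T = 511665 − 16232 = 495433
T ≈ 80.16 °C (positive, so assuming full melt was valid).

T_f ≈ 80.2 °C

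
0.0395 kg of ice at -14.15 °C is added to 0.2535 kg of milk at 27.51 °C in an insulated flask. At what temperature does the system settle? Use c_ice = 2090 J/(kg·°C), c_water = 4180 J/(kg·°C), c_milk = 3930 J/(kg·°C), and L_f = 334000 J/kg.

T_f ≈ 11.2 °C

Conservation of energy gives ΣQ = 0:
ice -14.15→0 °C: 0.0395·2090·14.15 = 1168.2; melt ice: 0.0395·334000 = 13193; meltwater 0→T: 0.0395·4180·T = 165.11 T; milk: 996.25(T − 27.51)
1161.4 T = 27407 − 14361 = 13046
T ≈ 11.23 °C — above 0 °C, consistent with complete melting.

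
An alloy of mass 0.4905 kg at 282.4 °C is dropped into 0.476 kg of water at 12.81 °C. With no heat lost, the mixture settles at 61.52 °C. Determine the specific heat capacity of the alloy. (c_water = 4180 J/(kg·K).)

c ≈ 895 J/(kg·K)

Heat lost by the alloy = heat gained by the water:
0.4905·c·(282.4 − 61.52) = 0.476·4180·(61.52 − 12.81)
108.34 c = 96917  ⇒  c ≈ 894.6 J/(kg·K)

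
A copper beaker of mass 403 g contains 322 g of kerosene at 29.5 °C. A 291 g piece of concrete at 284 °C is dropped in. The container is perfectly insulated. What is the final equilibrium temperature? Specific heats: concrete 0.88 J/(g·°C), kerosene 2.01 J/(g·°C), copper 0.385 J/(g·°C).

Let T be the final temperature. ΣQ_i = 0:
291×0.88×(T − 284) + 322×2.01×(T − 29.5) + 403×0.385×(T − 29.5) = 0
256.08(T − 284) + 647.22(T − 29.5) + 155.16(T − 29.5) = 0
(256.08 + 647.22 + 155.16) T = 256.08×284 + 647.22×29.5 + 155.16×29.5
T ≈ 91.07 °C

T_f ≈ 91.1 °C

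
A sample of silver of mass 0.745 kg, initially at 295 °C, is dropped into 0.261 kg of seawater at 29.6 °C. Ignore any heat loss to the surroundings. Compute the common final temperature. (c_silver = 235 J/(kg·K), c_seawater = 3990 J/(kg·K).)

T_f ≈ 67.8 °C

With ΣQ=0 the equilibrium temperature is the m·c-weighted mean:
T_f = (175.07×295 + 1041.4×29.6) / (175.07 + 1041.4)
    = 82472 / 1216.5 ≈ 67.80 °C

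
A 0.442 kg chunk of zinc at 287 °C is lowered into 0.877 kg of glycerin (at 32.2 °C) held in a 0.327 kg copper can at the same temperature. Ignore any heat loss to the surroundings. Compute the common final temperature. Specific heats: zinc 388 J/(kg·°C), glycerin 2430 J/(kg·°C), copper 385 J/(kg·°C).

Let T be the final temperature. ΣQ_i = 0:
0.442×388×(T − 287) + 0.877×2430×(T − 32.2) + 0.327×385×(T − 32.2) = 0
171.5(T − 287) + 2131.1(T − 32.2) + 125.9(T − 32.2) = 0
2428.5 T = 121895
T = 121895/2428.5 ≈ 50.19 °C

T_f ≈ 50.2 °C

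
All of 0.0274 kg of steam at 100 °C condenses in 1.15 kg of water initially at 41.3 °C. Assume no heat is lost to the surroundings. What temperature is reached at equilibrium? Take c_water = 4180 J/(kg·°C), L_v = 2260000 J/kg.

Net heat exchanged in the isolated system is zero:
condense steam: −0.0274×2260000 = −61924; condensate cools 100→T: 0.0274×4180×(T − 100) = 114.53(T − 100); water warms: 1.15×4180×(T − 41.3) = 4807(T − 41.3)
4921.5 T = 61924 + 11453 + 198529 = 271906
T ≈ 55.25 °C — below 100 °C, confirming all the steam condensed.

T_f ≈ 55.2 °C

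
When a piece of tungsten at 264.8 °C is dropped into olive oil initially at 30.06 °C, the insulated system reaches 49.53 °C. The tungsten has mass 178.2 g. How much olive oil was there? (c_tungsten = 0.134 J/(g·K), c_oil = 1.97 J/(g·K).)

m ≈ 134 g

Let T be the final temperature. ΣQ_i = 0:
178.2×0.134×(49.53 − 264.8) + m×1.97×(49.53 − 30.06) = 0
38.36 m = 5140.4
m = 5140.4/38.36 ≈ 134 g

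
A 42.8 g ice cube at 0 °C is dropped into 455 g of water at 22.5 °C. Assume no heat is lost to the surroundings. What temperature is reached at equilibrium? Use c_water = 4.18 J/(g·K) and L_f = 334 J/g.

T_f ≈ 13.7 °C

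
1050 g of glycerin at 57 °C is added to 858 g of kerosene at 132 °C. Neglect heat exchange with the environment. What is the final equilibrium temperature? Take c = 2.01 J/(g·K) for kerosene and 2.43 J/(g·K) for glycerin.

T_f ≈ 87.2 °C

Energy conservation, ΣQ = 0:
858·2.01·(T − 132) + 1050·2.43·(T − 57) = 0
1724.6(T − 132) + 2551.5(T − 57) = 0
4276.1 T = 373080
T ≈ 87.25 °C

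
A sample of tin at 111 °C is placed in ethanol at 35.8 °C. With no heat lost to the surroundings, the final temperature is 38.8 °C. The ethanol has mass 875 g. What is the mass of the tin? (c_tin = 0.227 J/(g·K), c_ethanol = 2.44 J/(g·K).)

m ≈ 391 g

Conservation of energy gives ΣQ = 0:
m×0.227×(38.8 − 111) + 875×2.44×(38.8 − 35.8) = 0
-16.39 m = -6405
m = -6405/-16.39 ≈ 390.8 g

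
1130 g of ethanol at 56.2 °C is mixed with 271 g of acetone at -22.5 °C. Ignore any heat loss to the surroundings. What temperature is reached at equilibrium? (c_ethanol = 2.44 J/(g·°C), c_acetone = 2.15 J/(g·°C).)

Taking heat into each body as positive, Σ m c ΔT = 0:
1130×2.44×(T − 56.2) + 271×2.15×(T − (-22.5)) = 0
2757.2(T − 56.2) + 582.65(T − (-22.5)) = 0
(2757.2 + 582.65) T = 2757.2×56.2 + 582.65×(-22.5)
T = 141845 / 3339.8 = 42.5 °C

T_f ≈ 42.5 °C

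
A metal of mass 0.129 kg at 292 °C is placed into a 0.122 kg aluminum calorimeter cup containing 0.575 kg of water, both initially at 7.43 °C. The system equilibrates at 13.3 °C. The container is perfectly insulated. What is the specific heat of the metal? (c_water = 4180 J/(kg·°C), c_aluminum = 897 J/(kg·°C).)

Net heat exchanged in the isolated system is zero:
0.129×c×(13.3 − 292) + 0.575×4180×(13.3 − 7.43) + 0.122×897×(13.3 − 7.43) = 0
-35.95 c = -14751
c = -14751/-35.95 ≈ 410.3 J/(kg·°C)

c ≈ 410 J/(kg·°C)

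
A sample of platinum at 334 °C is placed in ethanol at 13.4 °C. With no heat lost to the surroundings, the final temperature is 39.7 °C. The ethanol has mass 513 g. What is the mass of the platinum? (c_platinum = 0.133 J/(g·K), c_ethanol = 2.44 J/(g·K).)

m ≈ 841 g

Setting the total heat transfer to zero:
m×0.133×(39.7 − 334) + 513×2.44×(39.7 − 13.4) = 0
-39.14 m = -32920
m = -32920/-39.14 ≈ 841 g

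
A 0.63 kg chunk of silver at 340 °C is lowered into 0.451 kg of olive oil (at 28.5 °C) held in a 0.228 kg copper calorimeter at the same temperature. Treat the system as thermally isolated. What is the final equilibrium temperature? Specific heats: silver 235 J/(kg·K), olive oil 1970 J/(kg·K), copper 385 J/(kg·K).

T_f = Σ m_i c_i T_i / Σ m_i c_i:
T_f = (148.05×340 + 888.47×28.5 + 87.78×28.5) / (148.05 + 888.47 + 87.78)
    = 78160 / 1124.3 ≈ 69.52 °C

T_f ≈ 69.5 °C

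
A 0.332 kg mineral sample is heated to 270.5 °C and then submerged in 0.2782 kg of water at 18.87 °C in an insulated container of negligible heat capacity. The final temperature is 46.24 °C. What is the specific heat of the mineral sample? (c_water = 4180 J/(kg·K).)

c ≈ 427 J/(kg·K)

Heat gained plus heat lost sum to zero:
0.332×c×(46.24 − 270.5) + 0.2782×4180×(46.24 − 18.87) = 0
-74.45 c = -31828
c = -31828/-74.45 ≈ 427.5 J/(kg·K)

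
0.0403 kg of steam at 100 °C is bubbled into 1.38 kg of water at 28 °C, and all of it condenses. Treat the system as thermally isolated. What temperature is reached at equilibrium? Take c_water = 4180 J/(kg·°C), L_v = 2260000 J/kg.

T_f ≈ 45.4 °C

Conservation of energy gives ΣQ = 0:
steam→water at 100 °C releases m L_v = 0.0403·2260000 = 91078
  condensed water 100 °C→T: 168.45(T − 100)
  water warms: 1.38·4180·(T − 28) = 5768.4(T − 28)
5936.9 T = 91078 + 16845 + 161515 = 269439
T ≈ 45.38 °C, under the boiling point, so the assumption holds.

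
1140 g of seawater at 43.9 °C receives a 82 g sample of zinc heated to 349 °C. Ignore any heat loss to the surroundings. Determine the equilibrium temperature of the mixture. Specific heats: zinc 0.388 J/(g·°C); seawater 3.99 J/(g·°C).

Net heat exchanged in the isolated system is zero:
82*0.388*(T − 349) + 1140*3.99*(T − 43.9) = 0
4580.4 T = 210787
T = 210787/4580.4 ≈ 46.02 °C

T_f ≈ 46.0 °C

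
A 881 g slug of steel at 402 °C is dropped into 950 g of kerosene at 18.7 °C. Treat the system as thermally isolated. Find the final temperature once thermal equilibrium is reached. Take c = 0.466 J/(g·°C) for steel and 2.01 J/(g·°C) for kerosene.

T_f ≈ 86.5 °C

|Q_steel| = |Q_kerosene|:
881×0.466×(402 − T) = 950×2.01×(T − 18.7)
410.55(402 − T) = 1909.5(T − 18.7)
2320 T = 200747  ⇒  T ≈ 86.53 °C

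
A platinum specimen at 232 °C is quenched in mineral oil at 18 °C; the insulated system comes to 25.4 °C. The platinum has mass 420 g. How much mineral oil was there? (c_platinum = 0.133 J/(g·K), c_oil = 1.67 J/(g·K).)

m ≈ 934 g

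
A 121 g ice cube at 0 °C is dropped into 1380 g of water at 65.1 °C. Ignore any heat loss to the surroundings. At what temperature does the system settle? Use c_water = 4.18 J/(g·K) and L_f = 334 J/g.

Heat gained plus heat lost sum to zero:
fusion: m_ice L_f = 121×334 = 40414; meltwater 0→T: 121×4.18×T = 505.78 T; water cools: 1380×4.18×(T − 65.1) = 5768.4(T − 65.1)
6274.2 T = 375523 − 40414 = 335109
T ≈ 53.41 °C. Since T > 0 °C, the all-ice-melts assumption holds.

T_f ≈ 53.4 °C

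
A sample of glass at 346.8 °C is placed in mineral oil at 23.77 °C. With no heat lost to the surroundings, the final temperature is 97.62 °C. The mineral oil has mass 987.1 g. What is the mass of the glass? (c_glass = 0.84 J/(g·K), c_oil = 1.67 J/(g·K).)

m ≈ 582 g

Conservation of energy gives ΣQ = 0:
m×0.84×(97.62 − 346.8) + 987.1×1.67×(97.62 − 23.77) = 0
-209.31 m = -121739
m = -121739/-209.31 ≈ 581.6 g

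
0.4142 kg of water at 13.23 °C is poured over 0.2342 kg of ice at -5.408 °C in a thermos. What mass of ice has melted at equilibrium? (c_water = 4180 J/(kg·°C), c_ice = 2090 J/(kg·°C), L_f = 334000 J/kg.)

m_melted ≈ 0.0607 kg

Cooling the water to 0 °C releases 0.4142·4180·13.23 = 22906 J.
Of that, 0.2342·2090·5.408 = 2647.1 J goes to bring the ice to 0 °C, leaving 20259 J.
To melt every bit of ice: 0.2342·334000 = 78223 J.
20259 J < 78223 J, so only part of the ice melts and the system sits at 0 °C.
m_melt = 20259 / L_f = 0.06065 kg.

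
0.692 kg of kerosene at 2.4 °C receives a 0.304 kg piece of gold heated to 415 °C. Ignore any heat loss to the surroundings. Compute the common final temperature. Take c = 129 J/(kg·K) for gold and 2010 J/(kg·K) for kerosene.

T_f ≈ 13.7 °C

Set heat shed by the hot body equal to heat absorbed by the cold body:
0.304×129×(415 − T) = 0.692×2010×(T − 2.4)
39.22(415 − T) = 1390.9(T − 2.4)
1430.1 T = 19613  ⇒  T ≈ 13.71 °C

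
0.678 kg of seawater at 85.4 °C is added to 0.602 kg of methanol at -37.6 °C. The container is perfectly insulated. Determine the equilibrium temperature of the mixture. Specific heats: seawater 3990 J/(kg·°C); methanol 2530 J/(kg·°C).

T_f ≈ 41.1 °C

Heat gained plus heat lost sum to zero:
0.678*3990*(T − 85.4) + 0.602*2530*(T − (-37.6)) = 0
2705.2(T − 85.4) + 1523.1(T − (-37.6)) = 0
(2705.2 + 1523.1) T = 2705.2*85.4 + 1523.1*(-37.6)
T = 173759 / 4228.3 = 41.1 °C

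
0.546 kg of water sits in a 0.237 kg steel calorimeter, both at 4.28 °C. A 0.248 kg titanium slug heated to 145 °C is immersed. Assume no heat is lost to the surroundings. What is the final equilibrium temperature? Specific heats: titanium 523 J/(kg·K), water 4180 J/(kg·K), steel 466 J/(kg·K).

T_f ≈ 11.5 °C

Net heat exchanged in the isolated system is zero:
0.248*523*(T − 145) + 0.546*4180*(T − 4.28) + 0.237*466*(T − 4.28) = 0
(129.7 + 2282.3 + 110.44) T = 129.7*145 + 2282.3*4.28 + 110.44*4.28
T = 29048/2522.4 ≈ 11.52 °C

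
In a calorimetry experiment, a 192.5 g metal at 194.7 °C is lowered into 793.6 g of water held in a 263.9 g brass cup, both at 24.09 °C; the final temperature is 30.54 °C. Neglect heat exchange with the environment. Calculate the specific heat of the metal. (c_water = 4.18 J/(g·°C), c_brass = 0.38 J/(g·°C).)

Let T be the final temperature. ΣQ_i = 0:
192.5·c·(30.54 − 194.7) + 793.6·4.18·(30.54 − 24.09) + 263.9·0.38·(30.54 − 24.09) = 0
-31601 c = -22043
c = -22043/-31601 ≈ 0.6975 J/(g·°C)

c ≈ 0.698 J/(g·°C)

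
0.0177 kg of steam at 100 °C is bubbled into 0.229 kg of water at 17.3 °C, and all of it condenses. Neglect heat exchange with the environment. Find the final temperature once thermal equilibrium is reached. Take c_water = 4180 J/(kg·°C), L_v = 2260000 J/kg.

Energy conservation, ΣQ = 0:
steam→water at 100 °C releases m L_v = 0.0177·2260000 = 40002
  condensed water 100 °C→T: 73.99(T − 100)
  original water: 957.22(T − 17.3)
1031.2 T = 40002 + 7398.6 + 16560 = 63961
T ≈ 62.02 °C, under the boiling point, so the assumption holds.

T_f ≈ 62.0 °C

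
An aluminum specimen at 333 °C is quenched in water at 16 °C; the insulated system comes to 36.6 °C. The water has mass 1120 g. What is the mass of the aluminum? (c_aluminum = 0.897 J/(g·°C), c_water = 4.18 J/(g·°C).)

m ≈ 363 g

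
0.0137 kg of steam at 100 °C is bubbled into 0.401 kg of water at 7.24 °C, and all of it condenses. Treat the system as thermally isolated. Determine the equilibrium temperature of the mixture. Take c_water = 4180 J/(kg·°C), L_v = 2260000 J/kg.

T_f ≈ 28.2 °C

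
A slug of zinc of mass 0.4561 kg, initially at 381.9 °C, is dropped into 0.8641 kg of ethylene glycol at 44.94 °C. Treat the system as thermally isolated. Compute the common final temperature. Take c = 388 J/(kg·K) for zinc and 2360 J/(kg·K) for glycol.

T_f ≈ 71.8 °C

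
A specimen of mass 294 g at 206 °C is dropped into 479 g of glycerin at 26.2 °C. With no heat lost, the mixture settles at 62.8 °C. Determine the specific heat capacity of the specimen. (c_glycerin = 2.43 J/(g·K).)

c ≈ 1.01 J/(g·K)

m_s c (T_s − T_f) = m_glycerin c_glycerin (T_f − T_0):
294×c×(206 − 62.8) = 479×2.43×(62.8 − 26.2)
42101 c = 42601  ⇒  c ≈ 1.012 J/(g·K)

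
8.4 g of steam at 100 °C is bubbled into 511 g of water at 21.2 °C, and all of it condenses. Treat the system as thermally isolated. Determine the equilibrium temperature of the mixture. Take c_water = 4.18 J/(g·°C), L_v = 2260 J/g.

Energy balance with sensible and latent terms:
latent heat released on condensation: 8.4×2260 = 18984
  condensed water 100 °C→T: 35.11(T − 100)
  water warms: 511×4.18×(T − 21.2) = 2136(T − 21.2)
2171.1 T = 18984 + 3511.2 + 45283 = 67778
T ≈ 31.22 °C — below 100 °C, confirming all the steam condensed.

T_f ≈ 31.2 °C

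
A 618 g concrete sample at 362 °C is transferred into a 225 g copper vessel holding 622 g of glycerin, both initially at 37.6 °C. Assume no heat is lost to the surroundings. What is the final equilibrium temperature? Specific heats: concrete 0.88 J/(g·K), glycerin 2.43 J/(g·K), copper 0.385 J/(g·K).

T_f ≈ 120.0 °C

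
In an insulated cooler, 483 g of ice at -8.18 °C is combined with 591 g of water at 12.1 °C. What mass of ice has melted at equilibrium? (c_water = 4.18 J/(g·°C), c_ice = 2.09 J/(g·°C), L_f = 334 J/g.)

Water can give up m c ΔT = 591·4.18·12.1 = 29892 J before reaching 0 °C.
Warming the ice to 0 °C takes 483·2.09·8.18 = 8257.5 J, leaving 21634 J for melting.
Melting all 483 g of ice would need 483·334 = 161322 J.
That's not enough to melt it all — equilibrium is at 0 °C with ice remaining.
m_melted·334 = 21634  ⇒  m_melted ≈ 64.77 g.

m_melted ≈ 64.8 g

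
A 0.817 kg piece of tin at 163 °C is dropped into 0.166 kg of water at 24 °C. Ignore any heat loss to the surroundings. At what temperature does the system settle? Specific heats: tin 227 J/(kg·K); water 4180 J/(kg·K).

T_f ≈ 53.3 °C

Heat lost by the tin equals heat gained by the water:
0.817·227·(163 − T) = 0.166·4180·(T − 24)
185.46(163 − T) = 693.88(T − 24)
879.34 T = 46883  ⇒  T ≈ 53.32 °C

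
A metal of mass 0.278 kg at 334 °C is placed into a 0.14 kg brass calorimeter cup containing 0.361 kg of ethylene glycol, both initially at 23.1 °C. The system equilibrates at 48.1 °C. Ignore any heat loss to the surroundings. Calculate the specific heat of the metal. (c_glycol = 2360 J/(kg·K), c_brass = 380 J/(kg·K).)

Conservation of energy gives ΣQ = 0:
0.278·c·(48.1 − 334) + 0.361·2360·(48.1 − 23.1) + 0.14·380·(48.1 − 23.1) = 0
-79.48 c = -22629
c = -22629/-79.48 ≈ 284.7 J/(kg·K)

c ≈ 285 J/(kg·K)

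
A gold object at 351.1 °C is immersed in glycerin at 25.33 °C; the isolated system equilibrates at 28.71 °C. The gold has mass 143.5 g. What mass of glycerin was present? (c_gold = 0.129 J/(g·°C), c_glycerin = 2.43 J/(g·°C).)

m ≈ 727 g

|Q_gold| = |Q_glycerin|:
143.5·0.129·(351.1 − 28.71) = m·2.43·(28.71 − 25.33)
8.213 m = 5967.9  ⇒  m ≈ 726.6 g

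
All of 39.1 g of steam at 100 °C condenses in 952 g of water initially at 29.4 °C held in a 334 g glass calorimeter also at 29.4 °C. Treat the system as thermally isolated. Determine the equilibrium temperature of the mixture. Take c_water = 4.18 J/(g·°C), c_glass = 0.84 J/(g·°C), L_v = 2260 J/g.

T_f ≈ 52.0 °C

Energy conservation, ΣQ = 0:
condense steam: −39.1·2260 = −88366
  condensed water 100 °C→T: 163.44(T − 100)
  original water: 3979.4(T − 29.4)
  glass cup: 334·0.84·(T − 29.4) = 280.56(T − 29.4)
4423.4 T = 88366 + 16344 + 125242 = 229951
T ≈ 51.99 °C, under the boiling point, so the assumption holds.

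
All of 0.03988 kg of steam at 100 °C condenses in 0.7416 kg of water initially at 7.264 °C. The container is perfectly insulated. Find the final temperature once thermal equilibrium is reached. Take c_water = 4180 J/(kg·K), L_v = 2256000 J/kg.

T_f ≈ 39.5 °C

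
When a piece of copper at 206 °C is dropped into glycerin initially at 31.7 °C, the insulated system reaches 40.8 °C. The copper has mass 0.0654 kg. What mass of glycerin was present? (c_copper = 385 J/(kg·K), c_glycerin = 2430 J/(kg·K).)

Let T be the final temperature. ΣQ_i = 0:
0.0654×385×(40.8 − 206) + m×2430×(40.8 − 31.7) = 0
22113 m = 4159.6
m = 4159.6/22113 ≈ 0.1881 kg

m ≈ 0.188 kg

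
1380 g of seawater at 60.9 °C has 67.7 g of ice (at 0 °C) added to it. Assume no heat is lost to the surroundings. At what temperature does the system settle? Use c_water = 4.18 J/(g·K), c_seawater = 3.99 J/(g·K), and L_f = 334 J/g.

Sum of m c ΔT and latent-heat terms is zero:
fusion: m_ice L_f = 67.7×334 = 22612; warm the meltwater: 282.99 T; seawater: 5506.2(T − 60.9)
5789.2 T = 335328 − 22612 = 312716
T ≈ 54.02 °C — above 0 °C, consistent with complete melting.

T_f ≈ 54.0 °C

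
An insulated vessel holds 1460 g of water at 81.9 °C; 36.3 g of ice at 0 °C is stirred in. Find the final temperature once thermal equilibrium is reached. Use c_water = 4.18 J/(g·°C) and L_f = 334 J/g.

T_f ≈ 78.0 °C

Let T be the final temperature. ΣQ_i = 0:
melt ice: 36.3·334 = 12124; meltwater 0→T: 36.3·4.18·T = 151.73 T; water: 6102.8(T − 81.9)
6254.5 T = 499819 − 12124 = 487695
T ≈ 77.97 °C — above 0 °C, consistent with complete melting.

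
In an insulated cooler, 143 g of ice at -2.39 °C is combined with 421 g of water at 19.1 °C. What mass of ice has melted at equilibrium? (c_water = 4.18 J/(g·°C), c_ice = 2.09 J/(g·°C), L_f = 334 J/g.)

Cooling the water to 0 °C releases 421·4.18·19.1 = 33612 J.
Of that, 143·2.09·2.39 = 714.3 J goes to bring the ice to 0 °C, leaving 32897 J.
To melt every bit of ice: 143·334 = 47762 J.
Since 32897 < 47762 J, not all the ice melts; equilibrium is at 0 °C.
m_melted·334 = 32897  ⇒  m_melted ≈ 98.5 g.

m_melted ≈ 98.5 g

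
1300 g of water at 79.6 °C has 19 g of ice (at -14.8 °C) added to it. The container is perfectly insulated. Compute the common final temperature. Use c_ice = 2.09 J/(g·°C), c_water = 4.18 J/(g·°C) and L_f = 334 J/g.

Conservation of energy gives ΣQ = 0:
warm ice to 0 °C: 19×2.09×(0 − (-14.8)) = 587.71
  fusion: m_ice L_f = 19×334 = 6346
  meltwater 0→T: 19×4.18×T = 79.42 T
  water cools: 1300×4.18×(T − 79.6) = 5434(T − 79.6)
5513.4 T = 432546 − 6933.7 = 425613
T ≈ 77.20 °C — above 0 °C, consistent with complete melting.

T_f ≈ 77.2 °C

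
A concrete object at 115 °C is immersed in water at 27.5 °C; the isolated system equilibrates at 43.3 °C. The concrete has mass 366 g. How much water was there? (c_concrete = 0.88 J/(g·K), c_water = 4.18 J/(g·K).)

m ≈ 350 g

Heat gained plus heat lost sum to zero:
366·0.88·(43.3 − 115) + m·4.18·(43.3 − 27.5) = 0
66.04 m = 23093
m = 23093/66.04 ≈ 349.7 g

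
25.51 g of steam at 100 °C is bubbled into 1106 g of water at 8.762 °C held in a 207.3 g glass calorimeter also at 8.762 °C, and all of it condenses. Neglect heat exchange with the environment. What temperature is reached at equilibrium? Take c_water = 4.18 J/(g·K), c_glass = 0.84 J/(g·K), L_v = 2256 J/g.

T_f ≈ 22.5 °C

Conservation of energy gives ΣQ = 0:
condense steam: −25.51·2256 = −57551
  condensate cools 100→T: 25.51·4.18·(T − 100) = 106.63(T − 100)
  original water: 4623.1(T − 8.762)
  cup: 174.13(T − 8.762)
4903.8 T = 57551 + 10663 + 42033 = 110247
T ≈ 22.48 °C (< 100 °C, so full condensation is consistent).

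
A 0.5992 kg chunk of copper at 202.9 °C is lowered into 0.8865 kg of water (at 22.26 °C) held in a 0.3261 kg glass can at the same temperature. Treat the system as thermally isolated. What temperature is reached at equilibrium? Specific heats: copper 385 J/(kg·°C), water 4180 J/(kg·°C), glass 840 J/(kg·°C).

T_f ≈ 32.2 °C

Energy conservation, ΣQ = 0:
0.5992*385*(T − 202.9) + 0.8865*4180*(T − 22.26) + 0.3261*840*(T − 22.26) = 0
4210.2 T = 135391
T = 135391 / 4210.2 = 32.2 °C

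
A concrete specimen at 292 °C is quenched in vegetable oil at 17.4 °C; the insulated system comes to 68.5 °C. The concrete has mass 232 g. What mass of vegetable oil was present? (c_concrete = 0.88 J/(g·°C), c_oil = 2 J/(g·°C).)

m ≈ 446 g

Heat lost by the concrete = heat gained by the oil:
232×0.88×(292 − 68.5) = m×2×(68.5 − 17.4)
102.2 m = 45630  ⇒  m ≈ 446.5 g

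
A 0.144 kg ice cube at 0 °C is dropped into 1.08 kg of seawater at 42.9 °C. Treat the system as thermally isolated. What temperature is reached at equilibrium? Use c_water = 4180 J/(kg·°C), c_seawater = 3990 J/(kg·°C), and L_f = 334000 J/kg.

Net heat exchanged in the isolated system is zero:
fusion: m_ice L_f = 0.144·334000 = 48096; warm the meltwater: 601.92 T; seawater: 4309.2(T − 42.9)
4911.1 T = 184865 − 48096 = 136769
T ≈ 27.85 °C — above 0 °C, consistent with complete melting.

T_f ≈ 27.8 °C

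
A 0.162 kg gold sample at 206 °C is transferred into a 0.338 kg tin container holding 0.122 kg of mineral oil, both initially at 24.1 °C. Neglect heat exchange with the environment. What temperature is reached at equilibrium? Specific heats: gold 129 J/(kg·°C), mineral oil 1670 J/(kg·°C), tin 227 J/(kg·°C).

T_f ≈ 36.7 °C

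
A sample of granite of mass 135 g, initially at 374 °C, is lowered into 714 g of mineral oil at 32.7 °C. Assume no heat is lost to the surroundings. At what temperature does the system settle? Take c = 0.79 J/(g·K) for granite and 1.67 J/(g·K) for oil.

T_f ≈ 60.7 °C

|Q_granite| = |Q_oil|:
135*0.79*(374 − T) = 714*1.67*(T − 32.7)
106.65(374 − T) = 1192.4(T − 32.7)
1299 T = 78878  ⇒  T ≈ 60.72 °C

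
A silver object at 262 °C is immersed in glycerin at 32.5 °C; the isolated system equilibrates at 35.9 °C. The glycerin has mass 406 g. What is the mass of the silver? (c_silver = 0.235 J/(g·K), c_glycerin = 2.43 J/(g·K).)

Heat lost by the silver = heat gained by the glycerin:
m×0.235×(262 − 35.9) = 406×2.43×(35.9 − 32.5)
53.13 m = 3354.4  ⇒  m ≈ 63.13 g

m ≈ 63.1 g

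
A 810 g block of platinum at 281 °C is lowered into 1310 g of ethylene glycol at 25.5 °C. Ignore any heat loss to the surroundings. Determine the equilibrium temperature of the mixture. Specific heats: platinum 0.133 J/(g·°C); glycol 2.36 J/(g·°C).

T_f ≈ 34.1 °C

Energy conservation, ΣQ = 0:
810*0.133*(T − 281) + 1310*2.36*(T − 25.5) = 0
107.73(T − 281) + 3091.6(T − 25.5) = 0
(107.73 + 3091.6) T = 107.73*281 + 3091.6*25.5
T ≈ 34.10 °C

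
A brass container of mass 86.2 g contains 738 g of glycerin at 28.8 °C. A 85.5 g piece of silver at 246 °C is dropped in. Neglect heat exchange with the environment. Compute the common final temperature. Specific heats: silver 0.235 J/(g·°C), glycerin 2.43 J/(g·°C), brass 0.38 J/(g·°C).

T_f ≈ 31.2 °C

Energy conservation, ΣQ = 0:
85.5*0.235*(T − 246) + 738*2.43*(T − 28.8) + 86.2*0.38*(T − 28.8) = 0
(20.09 + 1793.3 + 32.76) T = 20.09*246 + 1793.3*28.8 + 32.76*28.8
T ≈ 31.16 °C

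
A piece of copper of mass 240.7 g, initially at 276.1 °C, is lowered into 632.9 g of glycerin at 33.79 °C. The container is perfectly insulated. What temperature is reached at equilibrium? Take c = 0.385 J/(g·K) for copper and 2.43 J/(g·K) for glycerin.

T_f ≈ 47.6 °C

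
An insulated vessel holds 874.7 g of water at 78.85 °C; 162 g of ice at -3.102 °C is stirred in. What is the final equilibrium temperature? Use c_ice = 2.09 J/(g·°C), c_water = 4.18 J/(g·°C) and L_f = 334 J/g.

Setting the total heat transfer to zero:
warm ice to 0 °C: 162×2.09×(0 − (-3.102)) = 1050.3
  melt ice: 162×334 = 54108
  warm the meltwater: 677.16 T
  water cools: 874.7×4.18×(T − 78.85) = 3656.2(T − 78.85)
4333.4 T = 288295 − 55158 = 233137
T ≈ 53.80 °C (positive, so assuming full melt was valid).

T_f ≈ 53.8 °C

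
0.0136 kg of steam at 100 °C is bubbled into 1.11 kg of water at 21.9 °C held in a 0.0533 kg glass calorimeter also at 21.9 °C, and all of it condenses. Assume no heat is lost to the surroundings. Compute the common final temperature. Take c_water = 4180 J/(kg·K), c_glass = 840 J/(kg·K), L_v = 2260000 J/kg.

Energy balance with sensible and latent terms:
steam→water at 100 °C releases m L_v = 0.0136·2260000 = 30736
  condensate cools 100→T: 0.0136·4180·(T − 100) = 56.85(T − 100)
  water warms: 1.11·4180·(T − 21.9) = 4639.8(T − 21.9)
  glass cup: 0.0533·840·(T − 21.9) = 44.77(T − 21.9)
4741.4 T = 30736 + 5684.8 + 102592 = 139013
T ≈ 29.32 °C — below 100 °C, confirming all the steam condensed.

T_f ≈ 29.3 °C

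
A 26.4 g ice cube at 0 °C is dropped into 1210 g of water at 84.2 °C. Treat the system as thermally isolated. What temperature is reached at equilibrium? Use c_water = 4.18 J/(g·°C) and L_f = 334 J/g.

Let T be the final temperature. ΣQ_i = 0:
melt ice: 26.4·334 = 8817.6; meltwater 0→T: 26.4·4.18·T = 110.35 T; water cools: 1210·4.18·(T − 84.2) = 5057.8(T − 84.2)
5168.2 T = 425867 − 8817.6 = 417049
T ≈ 80.70 °C (positive, so assuming full melt was valid).

T_f ≈ 80.7 °C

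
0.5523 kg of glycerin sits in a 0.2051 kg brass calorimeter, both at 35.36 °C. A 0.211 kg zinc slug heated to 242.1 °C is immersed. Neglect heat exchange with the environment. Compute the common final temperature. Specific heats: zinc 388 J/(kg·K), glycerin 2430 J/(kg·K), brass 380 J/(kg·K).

T_f ≈ 46.6 °C

Taking heat into each body as positive, Σ m c ΔT = 0:
0.211·388·(T − 242.1) + 0.5523·2430·(T − 35.36) + 0.2051·380·(T − 35.36) = 0
81.87(T − 242.1) + 1342.1(T − 35.36) + 77.94(T − 35.36) = 0
1501.9 T = 70032
T = 70032 / 1501.9 = 46.6 °C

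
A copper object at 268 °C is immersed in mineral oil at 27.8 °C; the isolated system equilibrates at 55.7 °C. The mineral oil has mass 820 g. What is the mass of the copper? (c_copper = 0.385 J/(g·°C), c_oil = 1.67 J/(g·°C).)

m ≈ 467 g

Setting the total heat transfer to zero:
m·0.385·(55.7 − 268) + 820·1.67·(55.7 − 27.8) = 0
-81.74 m = -38206
m = -38206/-81.74 ≈ 467.4 g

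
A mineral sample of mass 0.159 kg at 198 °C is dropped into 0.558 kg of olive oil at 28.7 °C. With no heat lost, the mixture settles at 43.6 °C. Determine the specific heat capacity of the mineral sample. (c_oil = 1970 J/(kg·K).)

Setting the total heat transfer to zero:
0.159×c×(43.6 − 198) + 0.558×1970×(43.6 − 28.7) = 0
-24.55 c = -16379
c = -16379/-24.55 ≈ 667.2 J/(kg·K)

c ≈ 667 J/(kg·K)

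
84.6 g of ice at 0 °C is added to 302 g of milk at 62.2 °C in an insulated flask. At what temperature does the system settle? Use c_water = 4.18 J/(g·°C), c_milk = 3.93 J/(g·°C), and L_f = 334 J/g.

T_f ≈ 29.6 °C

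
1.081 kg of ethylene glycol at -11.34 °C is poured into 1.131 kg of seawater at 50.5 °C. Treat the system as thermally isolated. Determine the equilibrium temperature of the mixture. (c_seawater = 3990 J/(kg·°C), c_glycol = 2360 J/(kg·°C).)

T_f ≈ 28.2 °C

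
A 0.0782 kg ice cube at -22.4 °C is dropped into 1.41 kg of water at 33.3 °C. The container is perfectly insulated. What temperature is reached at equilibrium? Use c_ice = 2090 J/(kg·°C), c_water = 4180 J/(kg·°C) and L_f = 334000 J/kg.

Energy balance with sensible and latent terms:
warm ice to 0 °C: 0.0782·2090·(0 − (-22.4)) = 3661; melt ice: 0.0782·334000 = 26119; meltwater 0→T: 0.0782·4180·T = 326.88 T; water cools: 1.41·4180·(T − 33.3) = 5893.8(T − 33.3)
6220.7 T = 196264 − 29780 = 166484
T ≈ 26.76 °C. Since T > 0 °C, the all-ice-melts assumption holds.

T_f ≈ 26.8 °C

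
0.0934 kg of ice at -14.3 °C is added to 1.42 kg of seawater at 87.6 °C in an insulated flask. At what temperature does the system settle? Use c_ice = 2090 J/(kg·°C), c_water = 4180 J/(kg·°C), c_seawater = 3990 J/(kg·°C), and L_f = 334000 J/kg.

T_f ≈ 76.3 °C

Net heat exchanged in the isolated system is zero:
ice -14.3→0 °C: 0.0934×2090×14.3 = 2791.4
  melt ice: 0.0934×334000 = 31196
  warm the meltwater: 390.41 T
  seawater cools: 1.42×3990×(T − 87.6) = 5665.8(T − 87.6)
6056.2 T = 496324 − 33987 = 462337
T ≈ 76.34 °C (positive, so assuming full melt was valid).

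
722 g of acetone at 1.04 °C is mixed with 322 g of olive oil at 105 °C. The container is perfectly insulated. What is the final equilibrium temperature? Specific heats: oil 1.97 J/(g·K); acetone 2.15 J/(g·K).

T_f ≈ 31.2 °C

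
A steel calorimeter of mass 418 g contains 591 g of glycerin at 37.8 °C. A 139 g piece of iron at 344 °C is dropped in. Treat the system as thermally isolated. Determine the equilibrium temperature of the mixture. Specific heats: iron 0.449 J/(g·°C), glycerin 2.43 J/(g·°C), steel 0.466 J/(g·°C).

Conservation of energy gives ΣQ = 0:
139·0.449·(T − 344) + 591·2.43·(T − 37.8) + 418·0.466·(T − 37.8) = 0
62.41(T − 344) + 1436.1(T − 37.8) + 194.79(T − 37.8) = 0
(62.41 + 1436.1 + 194.79) T = 62.41·344 + 1436.1·37.8 + 194.79·37.8
T ≈ 49.09 °C

T_f ≈ 49.1 °C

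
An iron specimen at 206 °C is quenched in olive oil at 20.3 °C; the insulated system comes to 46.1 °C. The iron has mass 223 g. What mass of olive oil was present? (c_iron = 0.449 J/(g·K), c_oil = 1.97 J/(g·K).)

|Q_iron| = |Q_oil|:
223×0.449×(206 − 46.1) = m×1.97×(46.1 − 20.3)
50.83 m = 16010  ⇒  m ≈ 315 g

m ≈ 315 g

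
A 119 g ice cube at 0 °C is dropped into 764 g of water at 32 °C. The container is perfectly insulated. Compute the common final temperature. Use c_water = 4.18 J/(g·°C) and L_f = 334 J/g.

Sum of m c ΔT and latent-heat terms is zero:
fusion: m_ice L_f = 119·334 = 39746
  meltwater 0→T: 119·4.18·T = 497.42 T
  water cools: 764·4.18·(T − 32) = 3193.5(T − 32)
3690.9 T = 102193 − 39746 = 62447
T ≈ 16.92 °C — above 0 °C, consistent with complete melting.

T_f ≈ 16.9 °C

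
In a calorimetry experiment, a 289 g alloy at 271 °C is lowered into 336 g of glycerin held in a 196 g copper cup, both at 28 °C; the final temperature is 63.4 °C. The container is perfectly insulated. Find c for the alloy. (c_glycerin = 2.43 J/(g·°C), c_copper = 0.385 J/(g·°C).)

c ≈ 0.526 J/(g·°C)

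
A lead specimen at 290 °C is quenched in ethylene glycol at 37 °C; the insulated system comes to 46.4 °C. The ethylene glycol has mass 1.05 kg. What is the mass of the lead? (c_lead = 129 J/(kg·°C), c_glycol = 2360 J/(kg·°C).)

|Q_lead| = |Q_glycol|:
m·129·(290 − 46.4) = 1.05·2360·(46.4 − 37)
31424 m = 23293  ⇒  m ≈ 0.7412 kg

m ≈ 0.741 kg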